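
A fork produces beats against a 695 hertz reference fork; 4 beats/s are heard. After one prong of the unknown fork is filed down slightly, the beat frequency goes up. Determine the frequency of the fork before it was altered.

699 Hz

|f − 695| = 4, so the fork was at either 691 Hz or 699 Hz.
Filing a prong removes mass and raises the fork's frequency; the adjustment raises the fork's frequency.
The beat rate rose, so the adjustment moved the fork further from 695 Hz — it was already above the reference.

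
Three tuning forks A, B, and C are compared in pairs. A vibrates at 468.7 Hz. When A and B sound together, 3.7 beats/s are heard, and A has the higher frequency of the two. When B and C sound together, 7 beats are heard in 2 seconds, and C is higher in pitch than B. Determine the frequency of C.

468.5 Hz

B is below A, so f_B = 468.7 − 3.7 = 465 Hz.
B–C: Beat frequency = 7/2 = 3.5 Hz.
C is above B, so f_C = 465 + 3.5 = 468.5 Hz.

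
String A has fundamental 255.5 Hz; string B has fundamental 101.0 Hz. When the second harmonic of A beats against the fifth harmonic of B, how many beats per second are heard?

6.0 Hz

Second harmonic of the first: 2·255.5 = 511.0 Hz.
Fifth harmonic of the second: 5·101.0 = 505.0 Hz.
f_beat = |511.0 − 505.0| = 6.0 Hz.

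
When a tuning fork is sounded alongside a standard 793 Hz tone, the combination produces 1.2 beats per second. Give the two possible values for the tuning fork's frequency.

|f − 793| = 1.2, so f = 793 ± 1.2.

791.8 Hz or 794.2 Hz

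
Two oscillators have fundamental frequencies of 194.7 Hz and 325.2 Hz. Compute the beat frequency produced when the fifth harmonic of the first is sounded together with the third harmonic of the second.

Fifth harmonic of the first: 5·194.7 = 973.5 Hz.
Third harmonic of the second: 3·325.2 = 975.6 Hz.
f_beat = |973.5 − 975.6| = 2.1 Hz.

2.1 Hz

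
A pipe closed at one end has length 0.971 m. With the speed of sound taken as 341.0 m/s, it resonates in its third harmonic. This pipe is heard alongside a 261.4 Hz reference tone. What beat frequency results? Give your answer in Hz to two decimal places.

Closed pipe (odd harmonics): f_n = n·v/(4L) = 3·341.0/(4·0.971) = 263.3883 Hz.
f_beat = |263.3883 − 261.4| = 1.99 Hz.

1.99 Hz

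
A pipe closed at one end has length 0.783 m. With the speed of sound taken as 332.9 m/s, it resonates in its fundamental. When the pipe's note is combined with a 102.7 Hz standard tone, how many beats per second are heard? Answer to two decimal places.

Closed pipe (odd harmonics): f_n = n·v/(4L) = 1·332.9/(4·0.783) = 106.2899 Hz.
f_beat = |106.2899 − 102.7| = 3.59 Hz.

3.59 Hz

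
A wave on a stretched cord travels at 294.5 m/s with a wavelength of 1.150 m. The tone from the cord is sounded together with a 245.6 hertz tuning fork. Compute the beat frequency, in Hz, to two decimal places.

10.49 Hz

Source frequency f = v/λ = 294.5/1.150 = 256.0870 Hz.
f_beat = |256.0870 − 245.6| = 10.49 Hz.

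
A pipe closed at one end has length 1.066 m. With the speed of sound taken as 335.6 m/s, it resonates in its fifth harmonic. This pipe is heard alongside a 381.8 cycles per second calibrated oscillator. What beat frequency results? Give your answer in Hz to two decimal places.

11.73 Hz

Closed pipe (odd harmonics): f_n = n·v/(4L) = 5·335.6/(4·1.066) = 393.5272 Hz.
f_beat = |393.5272 − 381.8| = 11.73 Hz.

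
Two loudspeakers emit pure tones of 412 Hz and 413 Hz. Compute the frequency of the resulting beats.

1 Hz

f_beat = |f₁ − f₂|.
|412 − 413| = 1 Hz.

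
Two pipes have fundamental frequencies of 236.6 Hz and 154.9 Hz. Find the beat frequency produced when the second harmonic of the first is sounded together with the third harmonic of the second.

8.5 Hz

Second harmonic of the first: 2·236.6 = 473.2 Hz.
Third harmonic of the second: 3·154.9 = 464.7 Hz.
f_beat = |473.2 − 464.7| = 8.5 Hz.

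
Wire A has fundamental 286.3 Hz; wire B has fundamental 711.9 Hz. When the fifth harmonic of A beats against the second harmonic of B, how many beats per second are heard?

7.7 Hz

Fifth harmonic of the first: 5·286.3 = 1431.5 Hz.
Second harmonic of the second: 2·711.9 = 1423.8 Hz.
f_beat = |1431.5 − 1423.8| = 7.7 Hz.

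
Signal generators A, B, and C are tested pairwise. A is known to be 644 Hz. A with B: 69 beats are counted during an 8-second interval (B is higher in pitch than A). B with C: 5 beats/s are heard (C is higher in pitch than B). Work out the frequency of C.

A–B: Beat frequency = 69/8 = 8.625 Hz.
B is above A, so f_B = 644 + 8.625 = 652.625 Hz.
C is above B, so f_C = 652.625 + 5 = 657.625 Hz.

657.625 Hz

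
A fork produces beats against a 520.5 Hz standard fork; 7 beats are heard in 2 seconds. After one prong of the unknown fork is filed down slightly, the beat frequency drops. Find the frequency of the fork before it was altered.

517 Hz

Beat frequency = 7/2 = 3.5 Hz.
|f − 520.5| = 3.5, so the fork was at either 517 Hz or 524 Hz.
Filing a prong removes mass and raises the fork's frequency; the adjustment raises the fork's frequency.
The beat rate fell, so the adjustment moved the fork toward 520.5 Hz — it must have started below the reference.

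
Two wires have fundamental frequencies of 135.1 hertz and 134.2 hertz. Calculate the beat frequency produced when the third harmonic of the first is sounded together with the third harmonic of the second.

2.7 Hz

Third harmonic of the first: 3·135.1 = 405.3 Hz.
Third harmonic of the second: 3·134.2 = 402.6 Hz.
f_beat = |405.3 − 402.6| = 2.7 Hz.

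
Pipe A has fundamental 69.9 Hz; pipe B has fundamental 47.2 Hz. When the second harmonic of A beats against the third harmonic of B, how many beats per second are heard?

Second harmonic of the first: 2·69.9 = 139.8 Hz.
Third harmonic of the second: 3·47.2 = 141.6 Hz.
f_beat = |139.8 − 141.6| = 1.8 Hz.

1.8 Hz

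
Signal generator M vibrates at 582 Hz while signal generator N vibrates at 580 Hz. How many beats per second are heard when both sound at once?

Beats arise from superposition of two nearby frequencies; the beat rate is |f₁ − f₂|.
|582 − 580| = 2 Hz.

2 Hz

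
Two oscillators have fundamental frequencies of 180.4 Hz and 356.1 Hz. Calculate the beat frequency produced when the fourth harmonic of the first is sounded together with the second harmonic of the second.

9.4 Hz

Fourth harmonic of the first: 4·180.4 = 721.6 Hz.
Second harmonic of the second: 2·356.1 = 712.2 Hz.
f_beat = |721.6 − 712.2| = 9.4 Hz.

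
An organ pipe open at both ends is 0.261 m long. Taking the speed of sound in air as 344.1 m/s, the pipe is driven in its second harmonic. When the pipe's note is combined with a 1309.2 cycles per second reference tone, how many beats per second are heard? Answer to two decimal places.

Open pipe: f_n = n·v/(2L) = 2·344.1/(2·0.261) = 1318.3908 Hz.
f_beat = |1318.3908 − 1309.2| = 9.19 Hz.

9.19 Hz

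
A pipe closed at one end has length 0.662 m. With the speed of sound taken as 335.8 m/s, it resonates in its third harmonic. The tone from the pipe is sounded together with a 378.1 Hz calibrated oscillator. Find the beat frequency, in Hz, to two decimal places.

Closed pipe (odd harmonics): f_n = n·v/(4L) = 3·335.8/(4·0.662) = 380.4381 Hz.
f_beat = |380.4381 − 378.1| = 2.34 Hz.

2.34 Hz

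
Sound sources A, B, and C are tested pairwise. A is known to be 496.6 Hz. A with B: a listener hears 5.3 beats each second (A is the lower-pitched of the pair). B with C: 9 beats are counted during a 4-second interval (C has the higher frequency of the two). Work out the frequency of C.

B is above A, so f_B = 496.6 + 5.3 = 501.9 Hz.
B–C: Beat frequency = 9/4 = 2.25 Hz.
C is above B, so f_C = 501.9 + 2.25 = 504.15 Hz.

504.15 Hz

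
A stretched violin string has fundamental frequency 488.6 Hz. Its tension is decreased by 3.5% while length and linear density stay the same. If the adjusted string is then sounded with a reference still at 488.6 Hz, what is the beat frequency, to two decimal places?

8.63 Hz

For a string, f ∝ √T, so the new frequency is 488.6·√0.965 = 479.9733 Hz.
f_beat = |479.9733 − 488.6| = 8.63 Hz.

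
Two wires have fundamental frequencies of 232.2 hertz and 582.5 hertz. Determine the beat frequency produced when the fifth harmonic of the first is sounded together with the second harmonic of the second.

4.0 Hz

Fifth harmonic of the first: 5·232.2 = 1161.0 Hz.
Second harmonic of the second: 2·582.5 = 1165.0 Hz.
f_beat = |1161.0 − 1165.0| = 4.0 Hz.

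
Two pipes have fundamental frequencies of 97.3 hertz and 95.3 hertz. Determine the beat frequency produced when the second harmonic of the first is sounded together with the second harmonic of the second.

4.0 Hz

Second harmonic of the first: 2·97.3 = 194.6 Hz.
Second harmonic of the second: 2·95.3 = 190.6 Hz.
f_beat = |194.6 − 190.6| = 4.0 Hz.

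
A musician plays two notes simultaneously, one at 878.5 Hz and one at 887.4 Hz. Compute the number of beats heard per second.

f_beat = |f₁ − f₂|.
|878.5 − 887.4| = 8.9 Hz.

8.9 Hz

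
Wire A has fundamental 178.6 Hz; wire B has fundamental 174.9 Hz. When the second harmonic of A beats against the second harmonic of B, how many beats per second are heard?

7.4 Hz

Second harmonic of the first: 2·178.6 = 357.2 Hz.
Second harmonic of the second: 2·174.9 = 349.8 Hz.
f_beat = |357.2 − 349.8| = 7.4 Hz.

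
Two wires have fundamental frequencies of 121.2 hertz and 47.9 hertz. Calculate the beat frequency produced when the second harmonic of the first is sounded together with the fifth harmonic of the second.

Second harmonic of the first: 2·121.2 = 242.4 Hz.
Fifth harmonic of the second: 5·47.9 = 239.5 Hz.
f_beat = |242.4 − 239.5| = 2.9 Hz.

2.9 Hz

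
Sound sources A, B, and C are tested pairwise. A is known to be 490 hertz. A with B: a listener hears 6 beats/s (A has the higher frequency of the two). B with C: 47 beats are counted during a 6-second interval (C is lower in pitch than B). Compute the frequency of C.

B is below A, so f_B = 490 − 6 = 484 Hz.
B–C: Beat frequency = 47/6 = 7.8333 Hz.
C is below B, so f_C = 484 − 7.8333 = 476.1667 Hz.

476.1667 Hz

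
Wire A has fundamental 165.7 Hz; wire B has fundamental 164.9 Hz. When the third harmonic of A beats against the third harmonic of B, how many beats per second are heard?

2.4 Hz

Third harmonic of the first: 3·165.7 = 497.1 Hz.
Third harmonic of the second: 3·164.9 = 494.7 Hz.
f_beat = |497.1 − 494.7| = 2.4 Hz.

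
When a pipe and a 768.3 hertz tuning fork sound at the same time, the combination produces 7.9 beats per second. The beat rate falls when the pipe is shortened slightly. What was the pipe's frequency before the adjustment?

760.4 Hz

|f − 768.3| = 7.9, so the pipe was at either 760.4 Hz or 776.2 Hz.
A shorter pipe has a higher fundamental; the adjustment raises the pipe's frequency.
The beat rate fell, so the adjustment moved the pipe toward 768.3 Hz — it must have started below the reference.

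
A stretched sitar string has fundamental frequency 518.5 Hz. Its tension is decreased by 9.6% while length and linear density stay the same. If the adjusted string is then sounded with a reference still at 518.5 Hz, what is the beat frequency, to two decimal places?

25.52 Hz

For a string, f ∝ √T, so the new frequency is 518.5·√0.904 = 492.9842 Hz.
f_beat = |492.9842 − 518.5| = 25.52 Hz.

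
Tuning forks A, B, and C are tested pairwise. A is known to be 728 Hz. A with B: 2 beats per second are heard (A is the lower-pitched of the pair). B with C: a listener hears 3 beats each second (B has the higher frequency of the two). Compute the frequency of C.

B is above A, so f_B = 728 + 2 = 730 Hz.
C is below B, so f_C = 730 − 3 = 727 Hz.

727 Hz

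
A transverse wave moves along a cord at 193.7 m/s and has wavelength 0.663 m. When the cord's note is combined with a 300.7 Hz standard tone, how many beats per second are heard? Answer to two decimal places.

8.54 Hz

Source frequency f = v/λ = 193.7/0.663 = 292.1569 Hz.
f_beat = |292.1569 − 300.7| = 8.54 Hz.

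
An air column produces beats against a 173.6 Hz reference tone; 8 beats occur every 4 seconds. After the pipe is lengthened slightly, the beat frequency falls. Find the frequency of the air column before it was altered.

175.6 Hz

Beat frequency = 8/4 = 2 Hz.
|f − 173.6| = 2, so the air column was at either 171.6 Hz or 175.6 Hz.
A longer pipe has a lower fundamental; the adjustment lowers the air column's frequency.
The beat rate fell, so the adjustment moved the air column toward 173.6 Hz — it must have started above the reference.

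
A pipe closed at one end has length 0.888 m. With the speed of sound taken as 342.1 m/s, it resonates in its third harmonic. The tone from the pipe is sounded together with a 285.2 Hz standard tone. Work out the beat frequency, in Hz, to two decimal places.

Closed pipe (odd harmonics): f_n = n·v/(4L) = 3·342.1/(4·0.888) = 288.9358 Hz.
f_beat = |288.9358 − 285.2| = 3.74 Hz.

3.74 Hz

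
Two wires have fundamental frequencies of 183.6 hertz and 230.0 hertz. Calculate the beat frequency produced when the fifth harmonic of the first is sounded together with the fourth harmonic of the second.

Fifth harmonic of the first: 5·183.6 = 918.0 Hz.
Fourth harmonic of the second: 4·230.0 = 920.0 Hz.
f_beat = |918.0 − 920.0| = 2.0 Hz.

2.0 Hz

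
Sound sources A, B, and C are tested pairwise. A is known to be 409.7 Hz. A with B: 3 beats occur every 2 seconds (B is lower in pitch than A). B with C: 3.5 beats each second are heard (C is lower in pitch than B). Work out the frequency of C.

A–B: Beat frequency = 3/2 = 1.5 Hz.
B is below A, so f_B = 409.7 − 1.5 = 408.2 Hz.
C is below B, so f_C = 408.2 − 3.5 = 404.7 Hz.

404.7 Hz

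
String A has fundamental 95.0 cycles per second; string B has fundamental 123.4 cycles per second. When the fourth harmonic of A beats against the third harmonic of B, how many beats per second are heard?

Fourth harmonic of the first: 4·95.0 = 380.0 Hz.
Third harmonic of the second: 3·123.4 = 370.2 Hz.
f_beat = |380.0 − 370.2| = 9.8 Hz.

9.8 Hz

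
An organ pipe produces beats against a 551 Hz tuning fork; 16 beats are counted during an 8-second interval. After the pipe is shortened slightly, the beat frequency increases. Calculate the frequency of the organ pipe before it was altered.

553 Hz

Beat frequency = 16/8 = 2 Hz.
|f − 551| = 2, so the organ pipe was at either 549 Hz or 553 Hz.
A shorter pipe has a higher fundamental; the adjustment raises the organ pipe's frequency.
The beat rate rose, so the adjustment moved the organ pipe further from 551 Hz — it was already above the reference.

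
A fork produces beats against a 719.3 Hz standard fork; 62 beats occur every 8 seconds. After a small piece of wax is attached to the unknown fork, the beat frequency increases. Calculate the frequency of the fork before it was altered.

Beat frequency = 62/8 = 7.75 Hz.
|f − 719.3| = 7.75, so the fork was at either 711.55 Hz or 727.05 Hz.
Loading a fork with wax lowers its frequency; the adjustment lowers the fork's frequency.
The beat rate rose, so the adjustment moved the fork further from 719.3 Hz — it was already below the reference.

711.55 Hz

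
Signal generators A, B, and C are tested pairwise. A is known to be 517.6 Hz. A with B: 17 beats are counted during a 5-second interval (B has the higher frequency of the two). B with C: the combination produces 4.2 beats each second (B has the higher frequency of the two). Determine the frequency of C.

516.8 Hz

A–B: Beat frequency = 17/5 = 3.4 Hz.
B is above A, so f_B = 517.6 + 3.4 = 521 Hz.
C is below B, so f_C = 521 − 4.2 = 516.8 Hz.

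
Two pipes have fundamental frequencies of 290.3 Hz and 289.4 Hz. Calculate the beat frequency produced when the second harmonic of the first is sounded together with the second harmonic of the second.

1.8 Hz

Second harmonic of the first: 2·290.3 = 580.6 Hz.
Second harmonic of the second: 2·289.4 = 578.8 Hz.
f_beat = |580.6 − 578.8| = 1.8 Hz.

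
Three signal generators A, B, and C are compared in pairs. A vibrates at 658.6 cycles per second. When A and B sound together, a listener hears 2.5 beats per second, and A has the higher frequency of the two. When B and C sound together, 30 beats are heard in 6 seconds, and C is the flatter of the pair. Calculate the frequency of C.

B is below A, so f_B = 658.6 − 2.5 = 656.1 Hz.
B–C: Beat frequency = 30/6 = 5 Hz.
C is below B, so f_C = 656.1 − 5 = 651.1 Hz.

651.1 Hz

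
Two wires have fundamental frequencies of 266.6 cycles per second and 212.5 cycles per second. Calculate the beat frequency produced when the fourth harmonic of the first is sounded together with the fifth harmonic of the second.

Fourth harmonic of the first: 4·266.6 = 1066.4 Hz.
Fifth harmonic of the second: 5·212.5 = 1062.5 Hz.
f_beat = |1066.4 − 1062.5| = 3.9 Hz.

3.9 Hz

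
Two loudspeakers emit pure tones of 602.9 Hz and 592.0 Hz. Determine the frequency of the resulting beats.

10.9 Hz

f_beat = |f₁ − f₂|.
|602.9 − 592.0| = 10.9 Hz.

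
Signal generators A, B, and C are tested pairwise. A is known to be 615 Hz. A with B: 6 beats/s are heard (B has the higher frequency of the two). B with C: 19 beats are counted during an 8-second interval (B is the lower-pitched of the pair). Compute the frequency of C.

B is above A, so f_B = 615 + 6 = 621 Hz.
B–C: Beat frequency = 19/8 = 2.375 Hz.
C is above B, so f_C = 621 + 2.375 = 623.375 Hz.

623.375 Hz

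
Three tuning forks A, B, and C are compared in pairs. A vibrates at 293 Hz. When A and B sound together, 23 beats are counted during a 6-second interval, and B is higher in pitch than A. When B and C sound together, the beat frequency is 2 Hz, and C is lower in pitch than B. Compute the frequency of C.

A–B: Beat frequency = 23/6 = 3.8333 Hz.
B is above A, so f_B = 293 + 3.8333 = 296.8333 Hz.
C is below B, so f_C = 296.8333 − 2 = 294.8333 Hz.

294.8333 Hz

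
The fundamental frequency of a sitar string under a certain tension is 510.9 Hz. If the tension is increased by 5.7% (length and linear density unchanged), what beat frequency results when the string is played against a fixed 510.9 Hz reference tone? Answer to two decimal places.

14.36 Hz

For a string, f ∝ √T, so the new frequency is 510.9·√1.057 = 525.2589 Hz.
f_beat = |525.2589 − 510.9| = 14.36 Hz.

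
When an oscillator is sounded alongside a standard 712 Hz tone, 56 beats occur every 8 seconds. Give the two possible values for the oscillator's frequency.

705 Hz or 719 Hz

Beat frequency = 56/8 = 7 Hz.
|f − 712| = 7, so f = 712 ± 7.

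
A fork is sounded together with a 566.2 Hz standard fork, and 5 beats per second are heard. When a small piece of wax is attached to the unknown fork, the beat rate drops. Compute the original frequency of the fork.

571.2 Hz

|f − 566.2| = 5, so the fork was at either 561.2 Hz or 571.2 Hz.
Loading a fork with wax lowers its frequency; the adjustment lowers the fork's frequency.
The beat rate fell, so the adjustment moved the fork toward 566.2 Hz — it must have started above the reference.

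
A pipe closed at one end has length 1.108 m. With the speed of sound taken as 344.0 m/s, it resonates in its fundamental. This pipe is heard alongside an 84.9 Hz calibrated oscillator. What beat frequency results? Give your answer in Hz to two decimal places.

7.28 Hz

Closed pipe (odd harmonics): f_n = n·v/(4L) = 1·344.0/(4·1.108) = 77.6173 Hz.
f_beat = |77.6173 − 84.9| = 7.28 Hz.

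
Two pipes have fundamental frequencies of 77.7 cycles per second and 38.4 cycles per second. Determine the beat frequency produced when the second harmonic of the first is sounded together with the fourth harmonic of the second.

Second harmonic of the first: 2·77.7 = 155.4 Hz.
Fourth harmonic of the second: 4·38.4 = 153.6 Hz.
f_beat = |155.4 − 153.6| = 1.8 Hz.

1.8 Hz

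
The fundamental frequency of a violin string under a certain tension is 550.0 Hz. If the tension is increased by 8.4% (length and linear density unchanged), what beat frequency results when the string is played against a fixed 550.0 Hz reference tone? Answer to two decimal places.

For a string, f ∝ √T, so the new frequency is 550.0·√1.084 = 572.6343 Hz.
f_beat = |572.6343 − 550.0| = 22.63 Hz.

22.63 Hz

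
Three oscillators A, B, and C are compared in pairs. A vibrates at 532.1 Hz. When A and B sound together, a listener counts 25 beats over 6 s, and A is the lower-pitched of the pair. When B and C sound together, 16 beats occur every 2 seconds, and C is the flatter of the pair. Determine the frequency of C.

528.2667 Hz

A–B: Beat frequency = 25/6 = 4.1667 Hz.
B is above A, so f_B = 532.1 + 4.1667 = 536.2667 Hz.
B–C: Beat frequency = 16/2 = 8 Hz.
C is below B, so f_C = 536.2667 − 8 = 528.2667 Hz.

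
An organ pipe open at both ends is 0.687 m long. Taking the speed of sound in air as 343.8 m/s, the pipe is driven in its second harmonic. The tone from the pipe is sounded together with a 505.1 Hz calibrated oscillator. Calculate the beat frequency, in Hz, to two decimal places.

4.66 Hz

Open pipe: f_n = n·v/(2L) = 2·343.8/(2·0.687) = 500.4367 Hz.
f_beat = |500.4367 − 505.1| = 4.66 Hz.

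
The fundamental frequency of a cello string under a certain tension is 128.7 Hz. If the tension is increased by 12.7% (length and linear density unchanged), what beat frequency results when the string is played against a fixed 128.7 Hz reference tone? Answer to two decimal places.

For a string, f ∝ √T, so the new frequency is 128.7·√1.127 = 136.6282 Hz.
f_beat = |136.6282 − 128.7| = 7.93 Hz.

7.93 Hz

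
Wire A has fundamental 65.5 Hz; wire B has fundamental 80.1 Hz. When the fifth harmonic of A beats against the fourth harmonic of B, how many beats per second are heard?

7.1 Hz

Fifth harmonic of the first: 5·65.5 = 327.5 Hz.
Fourth harmonic of the second: 4·80.1 = 320.4 Hz.
f_beat = |327.5 − 320.4| = 7.1 Hz.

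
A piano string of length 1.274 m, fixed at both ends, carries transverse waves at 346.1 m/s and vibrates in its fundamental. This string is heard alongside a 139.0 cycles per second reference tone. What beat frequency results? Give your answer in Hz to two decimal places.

For a string fixed at both ends, f_n = n·v/(2L) = 1·346.1/(2·1.274) = 135.8320 Hz.
f_beat = |135.8320 − 139.0| = 3.17 Hz.

3.17 Hz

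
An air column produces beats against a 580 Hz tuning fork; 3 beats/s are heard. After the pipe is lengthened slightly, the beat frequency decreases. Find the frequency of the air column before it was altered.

|f − 580| = 3, so the air column was at either 577 Hz or 583 Hz.
A longer pipe has a lower fundamental; the adjustment lowers the air column's frequency.
The beat rate fell, so the adjustment moved the air column toward 580 Hz — it must have started above the reference.

583 Hz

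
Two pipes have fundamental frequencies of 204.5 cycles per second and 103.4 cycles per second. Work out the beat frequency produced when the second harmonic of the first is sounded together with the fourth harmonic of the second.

Second harmonic of the first: 2·204.5 = 409.0 Hz.
Fourth harmonic of the second: 4·103.4 = 413.6 Hz.
f_beat = |409.0 − 413.6| = 4.6 Hz.

4.6 Hz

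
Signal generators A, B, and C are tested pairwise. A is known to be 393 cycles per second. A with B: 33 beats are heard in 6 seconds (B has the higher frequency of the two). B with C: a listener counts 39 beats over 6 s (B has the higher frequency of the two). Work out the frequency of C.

392 Hz

A–B: Beat frequency = 33/6 = 5.5 Hz.
B is above A, so f_B = 393 + 5.5 = 398.5 Hz.
B–C: Beat frequency = 39/6 = 6.5 Hz.
C is below B, so f_C = 398.5 − 6.5 = 392 Hz.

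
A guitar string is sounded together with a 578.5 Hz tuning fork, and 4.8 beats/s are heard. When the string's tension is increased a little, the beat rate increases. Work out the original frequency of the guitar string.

583.3 Hz

|f − 578.5| = 4.8, so the guitar string was at either 573.7 Hz or 583.3 Hz.
Higher tension means higher frequency; the adjustment raises the guitar string's frequency.
The beat rate rose, so the adjustment moved the guitar string further from 578.5 Hz — it was already above the reference.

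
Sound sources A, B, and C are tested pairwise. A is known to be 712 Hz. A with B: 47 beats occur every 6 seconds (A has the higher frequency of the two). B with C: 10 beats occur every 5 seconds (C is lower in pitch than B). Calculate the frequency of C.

A–B: Beat frequency = 47/6 = 7.8333 Hz.
B is below A, so f_B = 712 − 7.8333 = 704.1667 Hz.
B–C: Beat frequency = 10/5 = 2 Hz.
C is below B, so f_C = 704.1667 − 2 = 702.1667 Hz.

702.1667 Hz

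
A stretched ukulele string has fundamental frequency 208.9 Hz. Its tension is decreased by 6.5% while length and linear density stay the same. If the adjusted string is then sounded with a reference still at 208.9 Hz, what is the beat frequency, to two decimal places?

6.90 Hz

For a string, f ∝ √T, so the new frequency is 208.9·√0.935 = 201.9967 Hz.
f_beat = |201.9967 − 208.9| = 6.90 Hz.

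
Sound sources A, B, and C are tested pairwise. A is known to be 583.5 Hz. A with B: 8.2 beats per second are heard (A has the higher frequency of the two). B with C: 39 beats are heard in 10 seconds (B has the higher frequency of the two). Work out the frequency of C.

571.4 Hz

B is below A, so f_B = 583.5 − 8.2 = 575.3 Hz.
B–C: Beat frequency = 39/10 = 3.9 Hz.
C is below B, so f_C = 575.3 − 3.9 = 571.4 Hz.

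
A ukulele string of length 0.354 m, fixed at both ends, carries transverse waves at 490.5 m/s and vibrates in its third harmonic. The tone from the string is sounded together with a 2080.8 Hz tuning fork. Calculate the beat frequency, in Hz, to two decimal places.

2.41 Hz

For a string fixed at both ends, f_n = n·v/(2L) = 3·490.5/(2·0.354) = 2078.3898 Hz.
f_beat = |2078.3898 − 2080.8| = 2.41 Hz.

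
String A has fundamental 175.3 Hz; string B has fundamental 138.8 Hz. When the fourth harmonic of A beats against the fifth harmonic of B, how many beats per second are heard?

7.2 Hz

Fourth harmonic of the first: 4·175.3 = 701.2 Hz.
Fifth harmonic of the second: 5·138.8 = 694.0 Hz.
f_beat = |701.2 − 694.0| = 7.2 Hz.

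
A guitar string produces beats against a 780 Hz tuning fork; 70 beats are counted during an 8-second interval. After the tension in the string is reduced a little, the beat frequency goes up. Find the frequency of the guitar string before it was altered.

771.25 Hz

Beat frequency = 70/8 = 8.75 Hz.
|f − 780| = 8.75, so the guitar string was at either 771.25 Hz or 788.75 Hz.
Lower tension means lower frequency; the adjustment lowers the guitar string's frequency.
The beat rate rose, so the adjustment moved the guitar string further from 780 Hz — it was already below the reference.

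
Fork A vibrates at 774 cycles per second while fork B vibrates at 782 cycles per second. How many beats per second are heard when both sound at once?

f_beat = |f₁ − f₂|.
|774 − 782| = 8 Hz.

8 Hz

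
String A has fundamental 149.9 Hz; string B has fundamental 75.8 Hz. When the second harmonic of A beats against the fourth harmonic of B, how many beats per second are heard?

Second harmonic of the first: 2·149.9 = 299.8 Hz.
Fourth harmonic of the second: 4·75.8 = 303.2 Hz.
f_beat = |299.8 − 303.2| = 3.4 Hz.

3.4 Hz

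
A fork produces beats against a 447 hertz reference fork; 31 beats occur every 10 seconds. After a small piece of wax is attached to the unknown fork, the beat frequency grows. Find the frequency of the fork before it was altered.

443.9 Hz

Beat frequency = 31/10 = 3.1 Hz.
|f − 447| = 3.1, so the fork was at either 443.9 Hz or 450.1 Hz.
Loading a fork with wax lowers its frequency; the adjustment lowers the fork's frequency.
The beat rate rose, so the adjustment moved the fork further from 447 Hz — it was already below the reference.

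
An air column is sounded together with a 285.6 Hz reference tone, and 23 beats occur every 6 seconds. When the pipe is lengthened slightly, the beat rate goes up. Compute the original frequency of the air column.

Beat frequency = 23/6 = 3.8333 Hz.
|f − 285.6| = 3.8333, so the air column was at either 281.7667 Hz or 289.4333 Hz.
A longer pipe has a lower fundamental; the adjustment lowers the air column's frequency.
The beat rate rose, so the adjustment moved the air column further from 285.6 Hz — it was already below the reference.

281.7667 Hz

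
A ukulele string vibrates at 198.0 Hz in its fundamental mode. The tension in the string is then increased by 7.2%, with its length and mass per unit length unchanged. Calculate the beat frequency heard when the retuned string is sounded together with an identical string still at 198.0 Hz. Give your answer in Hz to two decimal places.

7.00 Hz

For a string, f ∝ √T, so the new frequency is 198.0·√1.072 = 205.0041 Hz.
f_beat = |205.0041 − 198.0| = 7.00 Hz.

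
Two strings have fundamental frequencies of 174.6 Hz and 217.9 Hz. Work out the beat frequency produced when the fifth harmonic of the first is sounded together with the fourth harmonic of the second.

Fifth harmonic of the first: 5·174.6 = 873.0 Hz.
Fourth harmonic of the second: 4·217.9 = 871.6 Hz.
f_beat = |873.0 − 871.6| = 1.4 Hz.

1.4 Hz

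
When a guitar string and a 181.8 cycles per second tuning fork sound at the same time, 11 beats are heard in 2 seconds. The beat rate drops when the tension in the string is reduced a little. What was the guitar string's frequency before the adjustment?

187.3 Hz

Beat frequency = 11/2 = 5.5 Hz.
|f − 181.8| = 5.5, so the guitar string was at either 176.3 Hz or 187.3 Hz.
Lower tension means lower frequency; the adjustment lowers the guitar string's frequency.
The beat rate fell, so the adjustment moved the guitar string toward 181.8 Hz — it must have started above the reference.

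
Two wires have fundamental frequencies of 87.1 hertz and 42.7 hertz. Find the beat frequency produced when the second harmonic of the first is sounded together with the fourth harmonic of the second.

3.4 Hz

Second harmonic of the first: 2·87.1 = 174.2 Hz.
Fourth harmonic of the second: 4·42.7 = 170.8 Hz.
f_beat = |174.2 − 170.8| = 3.4 Hz.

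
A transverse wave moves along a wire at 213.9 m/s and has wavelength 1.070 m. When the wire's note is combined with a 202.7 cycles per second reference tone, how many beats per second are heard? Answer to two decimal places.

Source frequency f = v/λ = 213.9/1.070 = 199.9065 Hz.
f_beat = |199.9065 − 202.7| = 2.79 Hz.

2.79 Hz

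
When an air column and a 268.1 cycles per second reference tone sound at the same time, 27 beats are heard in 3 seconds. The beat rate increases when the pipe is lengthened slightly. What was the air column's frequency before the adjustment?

259.1 Hz

Beat frequency = 27/3 = 9 Hz.
|f − 268.1| = 9, so the air column was at either 259.1 Hz or 277.1 Hz.
A longer pipe has a lower fundamental; the adjustment lowers the air column's frequency.
The beat rate rose, so the adjustment moved the air column further from 268.1 Hz — it was already below the reference.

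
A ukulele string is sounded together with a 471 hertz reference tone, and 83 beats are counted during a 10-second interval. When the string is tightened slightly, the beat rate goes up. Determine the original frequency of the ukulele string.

479.3 Hz

Beat frequency = 83/10 = 8.3 Hz.
|f − 471| = 8.3, so the ukulele string was at either 462.7 Hz or 479.3 Hz.
Increasing tension raises a string's frequency; the adjustment raises the ukulele string's frequency.
The beat rate rose, so the adjustment moved the ukulele string further from 471 Hz — it was already above the reference.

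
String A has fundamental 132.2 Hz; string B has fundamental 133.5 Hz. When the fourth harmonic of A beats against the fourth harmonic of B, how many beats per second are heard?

5.2 Hz

Fourth harmonic of the first: 4·132.2 = 528.8 Hz.
Fourth harmonic of the second: 4·133.5 = 534.0 Hz.
f_beat = |528.8 − 534.0| = 5.2 Hz.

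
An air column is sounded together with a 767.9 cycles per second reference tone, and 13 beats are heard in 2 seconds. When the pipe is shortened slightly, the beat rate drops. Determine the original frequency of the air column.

761.4 Hz

Beat frequency = 13/2 = 6.5 Hz.
|f − 767.9| = 6.5, so the air column was at either 761.4 Hz or 774.4 Hz.
A shorter pipe has a higher fundamental; the adjustment raises the air column's frequency.
The beat rate fell, so the adjustment moved the air column toward 767.9 Hz — it must have started below the reference.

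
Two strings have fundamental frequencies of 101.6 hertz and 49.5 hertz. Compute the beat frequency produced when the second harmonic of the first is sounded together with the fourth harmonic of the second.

Second harmonic of the first: 2·101.6 = 203.2 Hz.
Fourth harmonic of the second: 4·49.5 = 198.0 Hz.
f_beat = |203.2 − 198.0| = 5.2 Hz.

5.2 Hz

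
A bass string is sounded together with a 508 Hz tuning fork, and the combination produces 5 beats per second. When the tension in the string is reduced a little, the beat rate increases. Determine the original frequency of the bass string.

503 Hz

|f − 508| = 5, so the bass string was at either 503 Hz or 513 Hz.
Lower tension means lower frequency; the adjustment lowers the bass string's frequency.
The beat rate rose, so the adjustment moved the bass string further from 508 Hz — it was already below the reference.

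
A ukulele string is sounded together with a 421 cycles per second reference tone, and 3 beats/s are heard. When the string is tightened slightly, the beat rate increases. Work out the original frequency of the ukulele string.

|f − 421| = 3, so the ukulele string was at either 418 Hz or 424 Hz.
Increasing tension raises a string's frequency; the adjustment raises the ukulele string's frequency.
The beat rate rose, so the adjustment moved the ukulele string further from 421 Hz — it was already above the reference.

424 Hz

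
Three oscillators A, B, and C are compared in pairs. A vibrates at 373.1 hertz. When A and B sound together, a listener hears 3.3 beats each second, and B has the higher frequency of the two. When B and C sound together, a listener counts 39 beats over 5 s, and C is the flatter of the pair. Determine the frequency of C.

B is above A, so f_B = 373.1 + 3.3 = 376.4 Hz.
B–C: Beat frequency = 39/5 = 7.8 Hz.
C is below B, so f_C = 376.4 − 7.8 = 368.6 Hz.

368.6 Hz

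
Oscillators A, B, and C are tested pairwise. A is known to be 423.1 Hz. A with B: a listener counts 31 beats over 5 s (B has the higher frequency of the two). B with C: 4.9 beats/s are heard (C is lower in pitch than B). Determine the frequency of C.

424.4 Hz

A–B: Beat frequency = 31/5 = 6.2 Hz.
B is above A, so f_B = 423.1 + 6.2 = 429.3 Hz.
C is below B, so f_C = 429.3 − 4.9 = 424.4 Hz.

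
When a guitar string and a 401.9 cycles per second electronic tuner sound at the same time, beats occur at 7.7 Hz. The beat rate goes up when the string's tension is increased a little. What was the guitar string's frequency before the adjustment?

409.6 Hz

|f − 401.9| = 7.7, so the guitar string was at either 394.2 Hz or 409.6 Hz.
Higher tension means higher frequency; the adjustment raises the guitar string's frequency.
The beat rate rose, so the adjustment moved the guitar string further from 401.9 Hz — it was already above the reference.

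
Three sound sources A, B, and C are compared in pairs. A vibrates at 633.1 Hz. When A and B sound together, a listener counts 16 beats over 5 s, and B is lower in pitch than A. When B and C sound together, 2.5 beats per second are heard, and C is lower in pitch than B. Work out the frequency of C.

A–B: Beat frequency = 16/5 = 3.2 Hz.
B is below A, so f_B = 633.1 − 3.2 = 629.9 Hz.
C is below B, so f_C = 629.9 − 2.5 = 627.4 Hz.

627.4 Hz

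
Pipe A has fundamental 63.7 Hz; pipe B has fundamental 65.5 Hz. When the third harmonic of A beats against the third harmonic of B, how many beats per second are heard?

5.4 Hz

Third harmonic of the first: 3·63.7 = 191.1 Hz.
Third harmonic of the second: 3·65.5 = 196.5 Hz.
f_beat = |191.1 − 196.5| = 5.4 Hz.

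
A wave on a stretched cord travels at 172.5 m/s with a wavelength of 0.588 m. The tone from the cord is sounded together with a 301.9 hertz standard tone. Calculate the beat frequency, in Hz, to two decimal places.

Source frequency f = v/λ = 172.5/0.588 = 293.3673 Hz.
f_beat = |293.3673 − 301.9| = 8.53 Hz.

8.53 Hz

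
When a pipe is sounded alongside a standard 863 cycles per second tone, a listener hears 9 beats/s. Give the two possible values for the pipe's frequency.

|f − 863| = 9, so f = 863 ± 9.

854 Hz or 872 Hz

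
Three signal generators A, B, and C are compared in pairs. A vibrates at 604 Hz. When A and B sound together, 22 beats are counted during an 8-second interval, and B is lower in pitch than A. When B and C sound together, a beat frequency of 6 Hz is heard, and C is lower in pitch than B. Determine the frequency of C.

A–B: Beat frequency = 22/8 = 2.75 Hz.
B is below A, so f_B = 604 − 2.75 = 601.25 Hz.
C is below B, so f_C = 601.25 − 6 = 595.25 Hz.

595.25 Hz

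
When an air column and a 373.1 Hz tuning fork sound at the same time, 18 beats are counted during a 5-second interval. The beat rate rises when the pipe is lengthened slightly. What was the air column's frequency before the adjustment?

369.5 Hz

Beat frequency = 18/5 = 3.6 Hz.
|f − 373.1| = 3.6, so the air column was at either 369.5 Hz or 376.7 Hz.
A longer pipe has a lower fundamental; the adjustment lowers the air column's frequency.
The beat rate rose, so the adjustment moved the air column further from 373.1 Hz — it was already below the reference.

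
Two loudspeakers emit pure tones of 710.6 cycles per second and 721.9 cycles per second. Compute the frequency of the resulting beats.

11.3 Hz

Beats arise from superposition of two nearby frequencies; the beat rate is |f₁ − f₂|.
|710.6 − 721.9| = 11.3 Hz.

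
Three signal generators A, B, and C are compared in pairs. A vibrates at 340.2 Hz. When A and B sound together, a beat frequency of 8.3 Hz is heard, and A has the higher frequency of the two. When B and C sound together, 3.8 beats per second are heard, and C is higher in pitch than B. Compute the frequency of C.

B is below A, so f_B = 340.2 − 8.3 = 331.9 Hz.
C is above B, so f_C = 331.9 + 3.8 = 335.7 Hz.

335.7 Hz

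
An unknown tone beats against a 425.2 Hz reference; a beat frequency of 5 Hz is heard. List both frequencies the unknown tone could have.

420.2 Hz or 430.2 Hz

|f − 425.2| = 5, so f = 425.2 ± 5.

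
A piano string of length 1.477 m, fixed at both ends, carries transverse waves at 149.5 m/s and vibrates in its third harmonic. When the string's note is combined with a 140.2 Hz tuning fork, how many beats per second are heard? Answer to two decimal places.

For a string fixed at both ends, f_n = n·v/(2L) = 3·149.5/(2·1.477) = 151.8280 Hz.
f_beat = |151.8280 − 140.2| = 11.63 Hz.

11.63 Hz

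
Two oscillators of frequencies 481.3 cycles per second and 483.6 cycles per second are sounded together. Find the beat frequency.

2.3 Hz

Beats arise from superposition of two nearby frequencies; the beat rate is |f₁ − f₂|.
|481.3 − 483.6| = 2.3 Hz.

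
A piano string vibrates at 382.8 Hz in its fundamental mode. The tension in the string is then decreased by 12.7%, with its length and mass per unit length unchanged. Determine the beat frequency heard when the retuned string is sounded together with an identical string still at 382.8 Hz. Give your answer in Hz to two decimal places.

For a string, f ∝ √T, so the new frequency is 382.8·√0.873 = 357.6671 Hz.
f_beat = |357.6671 − 382.8| = 25.13 Hz.

25.13 Hz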